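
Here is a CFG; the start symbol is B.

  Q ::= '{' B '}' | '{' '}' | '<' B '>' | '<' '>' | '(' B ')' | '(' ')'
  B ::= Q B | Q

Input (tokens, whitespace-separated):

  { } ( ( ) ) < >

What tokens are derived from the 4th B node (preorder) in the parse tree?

< >

[B [Q { }] [B [Q ( [B [Q ( )]] )] [B [Q < >]]]]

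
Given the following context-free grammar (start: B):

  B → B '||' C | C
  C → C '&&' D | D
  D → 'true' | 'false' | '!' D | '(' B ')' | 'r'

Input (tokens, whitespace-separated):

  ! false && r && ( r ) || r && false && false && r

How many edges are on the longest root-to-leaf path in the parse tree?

[B [B [C [C [C [D ! [D false]]] && [D r]] && [D ( [B [C [D r]]] )]]] || [C [C [C [C [D r]] && [D false]] && [D false]] && [D r]]]

7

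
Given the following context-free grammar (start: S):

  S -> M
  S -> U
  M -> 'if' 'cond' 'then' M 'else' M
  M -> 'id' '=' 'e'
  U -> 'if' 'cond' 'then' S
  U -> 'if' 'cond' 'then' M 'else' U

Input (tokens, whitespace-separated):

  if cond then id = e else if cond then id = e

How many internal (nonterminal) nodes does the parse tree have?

[S [U if cond then [M id = e] else [U if cond then [S [M id = e]]]]]

6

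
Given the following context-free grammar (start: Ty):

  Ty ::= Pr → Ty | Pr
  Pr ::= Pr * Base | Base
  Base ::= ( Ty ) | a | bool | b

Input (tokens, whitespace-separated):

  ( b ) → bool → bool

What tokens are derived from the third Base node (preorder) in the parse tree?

bool

[Ty [Pr [Base ( [Ty [Pr [Base b]]] )]] → [Ty [Pr [Base bool]] → [Ty [Pr [Base bool]]]]]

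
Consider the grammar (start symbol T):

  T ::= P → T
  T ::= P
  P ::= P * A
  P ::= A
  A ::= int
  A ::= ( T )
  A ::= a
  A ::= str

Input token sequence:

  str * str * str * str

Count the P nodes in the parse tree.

4

[T [P [P [P [P [A str]] * [A str]] * [A str]] * [A str]]]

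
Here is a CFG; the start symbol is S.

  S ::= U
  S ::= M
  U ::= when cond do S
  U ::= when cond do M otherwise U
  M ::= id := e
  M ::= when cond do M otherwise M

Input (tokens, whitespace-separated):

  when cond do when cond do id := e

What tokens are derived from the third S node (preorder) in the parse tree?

id := e

[S [U when cond do [S [U when cond do [S [M id := e]]]]]]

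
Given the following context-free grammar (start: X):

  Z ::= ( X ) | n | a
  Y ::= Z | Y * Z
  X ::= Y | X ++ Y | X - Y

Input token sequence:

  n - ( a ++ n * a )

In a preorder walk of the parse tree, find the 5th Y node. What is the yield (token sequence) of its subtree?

[X [X [Y [Z n]]] - [Y [Z ( [X [X [Y [Z a]]] ++ [Y [Y [Z n]] * [Z a]]] )]]]

n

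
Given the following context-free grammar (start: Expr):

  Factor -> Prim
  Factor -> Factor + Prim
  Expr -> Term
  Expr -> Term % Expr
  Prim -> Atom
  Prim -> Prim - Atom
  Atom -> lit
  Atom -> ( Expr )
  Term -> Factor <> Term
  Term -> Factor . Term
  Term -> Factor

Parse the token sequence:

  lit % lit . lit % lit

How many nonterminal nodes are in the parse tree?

19

[Expr [Term [Factor [Prim [Atom lit]]]] % [Expr [Term [Factor [Prim [Atom lit]]] . [Term [Factor [Prim [Atom lit]]]]] % [Expr [Term [Factor [Prim [Atom lit]]]]]]]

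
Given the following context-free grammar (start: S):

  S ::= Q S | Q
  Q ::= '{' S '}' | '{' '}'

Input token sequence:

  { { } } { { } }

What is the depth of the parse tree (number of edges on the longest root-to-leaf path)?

[S [Q { [S [Q { }]] }] [S [Q { [S [Q { }]] }]]]

5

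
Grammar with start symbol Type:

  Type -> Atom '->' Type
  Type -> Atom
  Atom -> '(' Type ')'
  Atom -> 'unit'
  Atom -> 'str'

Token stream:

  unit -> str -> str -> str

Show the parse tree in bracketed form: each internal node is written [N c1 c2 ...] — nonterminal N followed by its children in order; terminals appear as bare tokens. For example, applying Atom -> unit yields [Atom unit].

[Type [Atom unit] -> [Type [Atom str] -> [Type [Atom str] -> [Type [Atom str]]]]]

Type
Atom -> Type
unit -> Type
unit -> Atom -> Type
unit -> str -> Type
unit -> str -> Atom -> Type
unit -> str -> str -> Type
unit -> str -> str -> Atom
unit -> str -> str -> str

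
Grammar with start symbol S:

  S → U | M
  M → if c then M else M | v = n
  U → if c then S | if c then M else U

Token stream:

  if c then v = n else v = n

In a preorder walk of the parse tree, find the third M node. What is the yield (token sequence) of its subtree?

[S [M if c then [M v = n] else [M v = n]]]

v = n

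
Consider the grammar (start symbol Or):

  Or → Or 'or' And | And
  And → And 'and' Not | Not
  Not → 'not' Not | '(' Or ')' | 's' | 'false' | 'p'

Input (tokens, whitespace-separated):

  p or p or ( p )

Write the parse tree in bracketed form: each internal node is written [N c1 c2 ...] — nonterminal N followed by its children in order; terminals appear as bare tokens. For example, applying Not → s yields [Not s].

Or
Or or And
Or or And or And
And or And or And
Not or And or And
p or And or And
p or Not or And
p or p or And
p or p or Not
p or p or ( Or )
p or p or ( And )
p or p or ( Not )
p or p or ( p )

[Or [Or [Or [And [Not p]]] or [And [Not p]]] or [And [Not ( [Or [And [Not p]]] )]]]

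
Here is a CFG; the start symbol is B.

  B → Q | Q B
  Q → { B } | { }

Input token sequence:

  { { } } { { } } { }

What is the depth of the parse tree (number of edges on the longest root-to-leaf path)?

5

[B [Q { [B [Q { }]] }] [B [Q { [B [Q { }]] }] [B [Q { }]]]]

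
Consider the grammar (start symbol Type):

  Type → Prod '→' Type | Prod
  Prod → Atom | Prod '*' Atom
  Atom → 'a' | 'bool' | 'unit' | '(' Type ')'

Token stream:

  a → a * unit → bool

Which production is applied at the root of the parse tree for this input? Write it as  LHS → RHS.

Type → Prod '→' Type

[Type [Prod [Atom a]] → [Type [Prod [Prod [Atom a]] * [Atom unit]] → [Type [Prod [Atom bool]]]]]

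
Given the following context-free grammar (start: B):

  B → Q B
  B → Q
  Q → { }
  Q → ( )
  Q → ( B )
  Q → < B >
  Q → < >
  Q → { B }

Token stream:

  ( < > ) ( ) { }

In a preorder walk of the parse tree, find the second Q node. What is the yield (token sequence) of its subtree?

[B [Q ( [B [Q < >]] )] [B [Q ( )] [B [Q { }]]]]

< >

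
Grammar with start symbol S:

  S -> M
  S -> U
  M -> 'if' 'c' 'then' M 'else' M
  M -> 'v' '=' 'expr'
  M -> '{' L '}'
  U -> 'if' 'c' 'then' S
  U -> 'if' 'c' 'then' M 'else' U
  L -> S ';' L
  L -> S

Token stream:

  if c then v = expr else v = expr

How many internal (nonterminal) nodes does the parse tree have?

4

[S [M if c then [M v = expr] else [M v = expr]]]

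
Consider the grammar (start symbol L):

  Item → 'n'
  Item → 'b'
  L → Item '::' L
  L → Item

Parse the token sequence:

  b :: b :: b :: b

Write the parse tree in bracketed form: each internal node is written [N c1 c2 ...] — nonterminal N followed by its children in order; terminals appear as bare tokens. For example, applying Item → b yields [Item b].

L
Item :: L
b :: L
b :: Item :: L
b :: b :: L
b :: b :: Item :: L
b :: b :: b :: L
b :: b :: b :: Item
b :: b :: b :: b

[L [Item b] :: [L [Item b] :: [L [Item b] :: [L [Item b]]]]]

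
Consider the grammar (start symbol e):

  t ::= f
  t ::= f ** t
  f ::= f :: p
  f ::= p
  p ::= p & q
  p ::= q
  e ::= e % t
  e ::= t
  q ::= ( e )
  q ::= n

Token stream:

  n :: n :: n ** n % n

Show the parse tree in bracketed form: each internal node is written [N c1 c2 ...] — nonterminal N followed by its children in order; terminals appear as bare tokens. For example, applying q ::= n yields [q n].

[e [e [t [f [f [f [p [q n]]] :: [p [q n]]] :: [p [q n]]] ** [t [f [p [q n]]]]]] % [t [f [p [q n]]]]]

e
e % t
t % t
f ** t % t
f :: p ** t % t
f :: p :: p ** t % t
p :: p :: p ** t % t
q :: p :: p ** t % t
n :: p :: p ** t % t
n :: q :: p ** t % t
n :: n :: p ** t % t
n :: n :: q ** t % t
n :: n :: n ** t % t
n :: n :: n ** f % t
n :: n :: n ** p % t
n :: n :: n ** q % t
n :: n :: n ** n % t
n :: n :: n ** n % f
n :: n :: n ** n % p
n :: n :: n ** n % q
n :: n :: n ** n % n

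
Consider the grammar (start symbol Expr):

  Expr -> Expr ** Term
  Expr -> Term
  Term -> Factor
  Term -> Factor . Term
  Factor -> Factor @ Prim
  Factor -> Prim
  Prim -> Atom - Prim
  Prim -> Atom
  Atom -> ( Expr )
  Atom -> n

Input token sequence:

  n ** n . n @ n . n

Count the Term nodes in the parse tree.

4

[Expr [Expr [Term [Factor [Prim [Atom n]]]]] ** [Term [Factor [Prim [Atom n]]] . [Term [Factor [Factor [Prim [Atom n]]] @ [Prim [Atom n]]] . [Term [Factor [Prim [Atom n]]]]]]]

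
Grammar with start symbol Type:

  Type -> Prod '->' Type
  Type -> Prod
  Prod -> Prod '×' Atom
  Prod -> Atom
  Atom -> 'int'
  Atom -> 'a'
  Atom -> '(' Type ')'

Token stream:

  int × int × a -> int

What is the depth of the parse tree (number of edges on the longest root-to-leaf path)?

[Type [Prod [Prod [Prod [Atom int]] × [Atom int]] × [Atom a]] -> [Type [Prod [Atom int]]]]

5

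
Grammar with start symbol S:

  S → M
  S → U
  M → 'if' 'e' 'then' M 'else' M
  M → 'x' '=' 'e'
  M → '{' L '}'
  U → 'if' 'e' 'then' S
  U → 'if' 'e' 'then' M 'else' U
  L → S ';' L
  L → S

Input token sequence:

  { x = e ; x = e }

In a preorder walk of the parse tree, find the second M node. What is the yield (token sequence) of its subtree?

x = e

[S [M { [L [S [M x = e]] ; [L [S [M x = e]]]] }]]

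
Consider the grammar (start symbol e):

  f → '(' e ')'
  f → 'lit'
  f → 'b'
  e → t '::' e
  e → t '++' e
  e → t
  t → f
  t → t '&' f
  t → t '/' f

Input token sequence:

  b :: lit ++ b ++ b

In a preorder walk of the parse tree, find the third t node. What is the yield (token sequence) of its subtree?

b

[e [t [f b]] :: [e [t [f lit]] ++ [e [t [f b]] ++ [e [t [f b]]]]]]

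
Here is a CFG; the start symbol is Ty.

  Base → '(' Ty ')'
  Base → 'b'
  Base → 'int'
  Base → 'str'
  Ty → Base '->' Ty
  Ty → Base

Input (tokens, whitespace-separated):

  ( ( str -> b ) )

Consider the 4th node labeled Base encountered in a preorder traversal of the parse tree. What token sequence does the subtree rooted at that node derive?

[Ty [Base ( [Ty [Base ( [Ty [Base str] -> [Ty [Base b]]] )]] )]]

b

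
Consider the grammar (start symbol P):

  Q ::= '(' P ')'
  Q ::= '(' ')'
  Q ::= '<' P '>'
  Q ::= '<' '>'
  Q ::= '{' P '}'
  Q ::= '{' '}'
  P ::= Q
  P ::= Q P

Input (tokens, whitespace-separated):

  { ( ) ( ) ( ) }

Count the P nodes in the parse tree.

4

[P [Q { [P [Q ( )] [P [Q ( )] [P [Q ( )]]]] }]]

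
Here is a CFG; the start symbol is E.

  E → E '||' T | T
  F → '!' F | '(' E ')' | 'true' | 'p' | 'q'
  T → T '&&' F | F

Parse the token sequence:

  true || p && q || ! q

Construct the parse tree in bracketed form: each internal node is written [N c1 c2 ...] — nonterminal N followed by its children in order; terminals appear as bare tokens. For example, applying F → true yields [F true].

[E [E [E [T [F true]]] || [T [T [F p]] && [F q]]] || [T [F ! [F q]]]]

E
E || T
E || T || T
T || T || T
F || T || T
true || T || T
true || T && F || T
true || F && F || T
true || p && F || T
true || p && q || T
true || p && q || F
true || p && q || ! F
true || p && q || ! q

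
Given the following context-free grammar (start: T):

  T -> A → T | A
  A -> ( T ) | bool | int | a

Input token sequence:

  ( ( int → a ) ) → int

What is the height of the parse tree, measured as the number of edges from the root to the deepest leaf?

7

[T [A ( [T [A ( [T [A int] → [T [A a]]] )]] )] → [T [A int]]]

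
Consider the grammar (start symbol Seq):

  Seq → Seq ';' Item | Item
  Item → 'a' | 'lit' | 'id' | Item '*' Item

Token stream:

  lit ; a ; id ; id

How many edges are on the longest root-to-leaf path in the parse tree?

5

[Seq [Seq [Seq [Seq [Item lit]] ; [Item a]] ; [Item id]] ; [Item id]]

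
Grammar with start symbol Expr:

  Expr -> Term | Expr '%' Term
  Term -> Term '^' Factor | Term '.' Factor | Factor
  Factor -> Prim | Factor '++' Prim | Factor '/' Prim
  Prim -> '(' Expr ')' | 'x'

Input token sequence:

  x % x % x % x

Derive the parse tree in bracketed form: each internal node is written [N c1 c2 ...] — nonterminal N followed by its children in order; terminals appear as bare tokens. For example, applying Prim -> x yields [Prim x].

Expr
Expr % Term
Expr % Term % Term
Expr % Term % Term % Term
Term % Term % Term % Term
Factor % Term % Term % Term
Prim % Term % Term % Term
x % Term % Term % Term
x % Factor % Term % Term
x % Prim % Term % Term
x % x % Term % Term
x % x % Factor % Term
x % x % Prim % Term
x % x % x % Term
x % x % x % Factor
x % x % x % Prim
x % x % x % x

[Expr [Expr [Expr [Expr [Term [Factor [Prim x]]]] % [Term [Factor [Prim x]]]] % [Term [Factor [Prim x]]]] % [Term [Factor [Prim x]]]]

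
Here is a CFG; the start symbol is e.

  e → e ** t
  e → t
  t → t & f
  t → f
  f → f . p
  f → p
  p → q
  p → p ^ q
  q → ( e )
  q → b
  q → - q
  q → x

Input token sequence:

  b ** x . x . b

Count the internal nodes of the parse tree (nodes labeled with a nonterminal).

16

[e [e [t [f [p [q b]]]]] ** [t [f [f [f [p [q x]]] . [p [q x]]] . [p [q b]]]]]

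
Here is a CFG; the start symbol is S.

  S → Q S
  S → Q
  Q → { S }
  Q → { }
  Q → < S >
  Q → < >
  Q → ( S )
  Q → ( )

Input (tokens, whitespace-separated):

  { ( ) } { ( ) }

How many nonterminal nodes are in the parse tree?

[S [Q { [S [Q ( )]] }] [S [Q { [S [Q ( )]] }]]]

8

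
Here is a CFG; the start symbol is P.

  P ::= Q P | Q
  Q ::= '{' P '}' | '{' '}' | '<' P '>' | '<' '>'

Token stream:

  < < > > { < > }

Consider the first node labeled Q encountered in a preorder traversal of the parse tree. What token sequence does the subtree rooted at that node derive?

[P [Q < [P [Q < >]] >] [P [Q { [P [Q < >]] }]]]

< < > >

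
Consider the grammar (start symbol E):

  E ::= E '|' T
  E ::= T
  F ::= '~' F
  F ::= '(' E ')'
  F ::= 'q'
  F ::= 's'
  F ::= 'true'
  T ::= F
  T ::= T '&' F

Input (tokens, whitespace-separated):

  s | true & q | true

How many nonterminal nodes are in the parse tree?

[E [E [E [T [F s]]] | [T [T [F true]] & [F q]]] | [T [F true]]]

11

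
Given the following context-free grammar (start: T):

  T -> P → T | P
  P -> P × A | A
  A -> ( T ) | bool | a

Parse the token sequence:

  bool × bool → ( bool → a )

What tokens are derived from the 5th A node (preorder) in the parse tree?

a

[T [P [P [A bool]] × [A bool]] → [T [P [A ( [T [P [A bool]] → [T [P [A a]]]] )]]]]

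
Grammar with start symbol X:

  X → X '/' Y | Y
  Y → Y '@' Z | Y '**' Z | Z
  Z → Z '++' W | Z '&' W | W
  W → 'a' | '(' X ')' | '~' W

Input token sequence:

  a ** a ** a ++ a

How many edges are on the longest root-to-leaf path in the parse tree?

[X [Y [Y [Y [Z [W a]]] ** [Z [W a]]] ** [Z [Z [W a]] ++ [W a]]]]

6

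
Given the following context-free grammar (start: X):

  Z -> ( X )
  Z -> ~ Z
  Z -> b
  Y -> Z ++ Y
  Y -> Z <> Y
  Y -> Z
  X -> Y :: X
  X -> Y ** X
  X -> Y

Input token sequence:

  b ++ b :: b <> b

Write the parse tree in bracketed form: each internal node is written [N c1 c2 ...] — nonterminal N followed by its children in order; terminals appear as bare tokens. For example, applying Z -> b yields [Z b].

X
Y :: X
Z ++ Y :: X
b ++ Y :: X
b ++ Z :: X
b ++ b :: X
b ++ b :: Y
b ++ b :: Z <> Y
b ++ b :: b <> Y
b ++ b :: b <> Z
b ++ b :: b <> b

[X [Y [Z b] ++ [Y [Z b]]] :: [X [Y [Z b] <> [Y [Z b]]]]]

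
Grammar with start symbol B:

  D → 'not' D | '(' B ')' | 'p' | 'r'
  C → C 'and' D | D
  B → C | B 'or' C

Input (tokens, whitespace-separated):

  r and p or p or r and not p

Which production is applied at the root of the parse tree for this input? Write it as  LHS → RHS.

[B [B [B [C [C [D r]] and [D p]]] or [C [D p]]] or [C [C [D r]] and [D not [D p]]]]

B → B 'or' C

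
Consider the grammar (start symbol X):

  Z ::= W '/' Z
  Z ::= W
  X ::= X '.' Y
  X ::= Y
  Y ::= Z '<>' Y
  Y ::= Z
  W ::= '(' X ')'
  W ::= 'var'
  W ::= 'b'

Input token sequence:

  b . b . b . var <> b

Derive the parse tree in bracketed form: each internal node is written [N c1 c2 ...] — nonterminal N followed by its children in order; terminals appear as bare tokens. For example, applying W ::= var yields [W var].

[X [X [X [X [Y [Z [W b]]]] . [Y [Z [W b]]]] . [Y [Z [W b]]]] . [Y [Z [W var]] <> [Y [Z [W b]]]]]

X
X . Y
X . Y . Y
X . Y . Y . Y
Y . Y . Y . Y
Z . Y . Y . Y
W . Y . Y . Y
b . Y . Y . Y
b . Z . Y . Y
b . W . Y . Y
b . b . Y . Y
b . b . Z . Y
b . b . W . Y
b . b . b . Y
b . b . b . Z <> Y
b . b . b . W <> Y
b . b . b . var <> Y
b . b . b . var <> Z
b . b . b . var <> W
b . b . b . var <> b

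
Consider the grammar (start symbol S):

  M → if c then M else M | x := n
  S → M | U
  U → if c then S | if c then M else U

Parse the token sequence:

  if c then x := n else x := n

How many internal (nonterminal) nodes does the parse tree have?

4

[S [M if c then [M x := n] else [M x := n]]]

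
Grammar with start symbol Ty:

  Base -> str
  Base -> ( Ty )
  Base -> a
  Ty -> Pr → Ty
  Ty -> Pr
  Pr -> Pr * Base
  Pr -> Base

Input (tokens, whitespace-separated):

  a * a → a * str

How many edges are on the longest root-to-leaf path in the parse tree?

[Ty [Pr [Pr [Base a]] * [Base a]] → [Ty [Pr [Pr [Base a]] * [Base str]]]]

5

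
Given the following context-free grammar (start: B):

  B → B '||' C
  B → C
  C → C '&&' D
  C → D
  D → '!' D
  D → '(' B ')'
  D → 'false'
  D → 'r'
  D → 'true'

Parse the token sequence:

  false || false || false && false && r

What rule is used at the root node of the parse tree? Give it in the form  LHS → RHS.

B → B '||' C

[B [B [B [C [D false]]] || [C [D false]]] || [C [C [C [D false]] && [D false]] && [D r]]]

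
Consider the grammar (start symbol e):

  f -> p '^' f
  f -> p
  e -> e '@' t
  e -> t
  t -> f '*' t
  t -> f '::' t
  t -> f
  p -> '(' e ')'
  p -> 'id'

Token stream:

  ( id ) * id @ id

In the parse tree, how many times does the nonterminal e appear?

3

[e [e [t [f [p ( [e [t [f [p id]]]] )]] * [t [f [p id]]]]] @ [t [f [p id]]]]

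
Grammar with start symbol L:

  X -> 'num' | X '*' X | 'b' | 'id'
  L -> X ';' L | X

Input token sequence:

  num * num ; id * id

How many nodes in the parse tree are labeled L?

2

[L [X [X num] * [X num]] ; [L [X [X id] * [X id]]]]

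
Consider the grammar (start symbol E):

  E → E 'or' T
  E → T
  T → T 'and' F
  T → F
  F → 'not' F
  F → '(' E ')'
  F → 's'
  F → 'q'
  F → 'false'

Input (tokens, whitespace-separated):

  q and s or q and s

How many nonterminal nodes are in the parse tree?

10

[E [E [T [T [F q]] and [F s]]] or [T [T [F q]] and [F s]]]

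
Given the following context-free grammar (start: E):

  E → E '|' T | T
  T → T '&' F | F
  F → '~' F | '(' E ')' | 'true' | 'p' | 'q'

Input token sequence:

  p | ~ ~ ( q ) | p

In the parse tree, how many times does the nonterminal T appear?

4

[E [E [E [T [F p]]] | [T [F ~ [F ~ [F ( [E [T [F q]]] )]]]]] | [T [F p]]]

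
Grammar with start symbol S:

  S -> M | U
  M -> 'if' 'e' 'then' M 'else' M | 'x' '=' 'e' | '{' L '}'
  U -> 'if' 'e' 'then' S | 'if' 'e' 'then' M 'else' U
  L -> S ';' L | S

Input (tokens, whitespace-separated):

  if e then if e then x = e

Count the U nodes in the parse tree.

2

[S [U if e then [S [U if e then [S [M x = e]]]]]]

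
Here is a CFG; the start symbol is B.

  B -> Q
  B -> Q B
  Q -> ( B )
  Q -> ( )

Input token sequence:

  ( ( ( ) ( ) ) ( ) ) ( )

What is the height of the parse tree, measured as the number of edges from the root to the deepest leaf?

7

[B [Q ( [B [Q ( [B [Q ( )] [B [Q ( )]]] )] [B [Q ( )]]] )] [B [Q ( )]]]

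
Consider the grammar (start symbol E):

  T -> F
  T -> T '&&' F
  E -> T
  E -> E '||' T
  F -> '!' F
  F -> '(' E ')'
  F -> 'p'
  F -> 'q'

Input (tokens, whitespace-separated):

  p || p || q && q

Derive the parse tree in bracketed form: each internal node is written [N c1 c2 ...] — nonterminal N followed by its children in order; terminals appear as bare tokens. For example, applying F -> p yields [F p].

[E [E [E [T [F p]]] || [T [F p]]] || [T [T [F q]] && [F q]]]

E
E || T
E || T || T
T || T || T
F || T || T
p || T || T
p || F || T
p || p || T
p || p || T && F
p || p || F && F
p || p || q && F
p || p || q && q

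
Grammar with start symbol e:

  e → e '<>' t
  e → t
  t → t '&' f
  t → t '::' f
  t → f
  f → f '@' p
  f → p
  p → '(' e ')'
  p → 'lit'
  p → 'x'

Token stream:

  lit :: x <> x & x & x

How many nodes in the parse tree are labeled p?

5

[e [e [t [t [f [p lit]]] :: [f [p x]]]] <> [t [t [t [f [p x]]] & [f [p x]]] & [f [p x]]]]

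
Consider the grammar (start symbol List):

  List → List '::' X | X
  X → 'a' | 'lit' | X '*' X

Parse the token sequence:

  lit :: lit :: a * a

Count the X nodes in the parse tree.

5

[List [List [List [X lit]] :: [X lit]] :: [X [X a] * [X a]]]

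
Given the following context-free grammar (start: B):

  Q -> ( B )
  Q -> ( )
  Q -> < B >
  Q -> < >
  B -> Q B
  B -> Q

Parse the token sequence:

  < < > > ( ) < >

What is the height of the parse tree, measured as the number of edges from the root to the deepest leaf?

4

[B [Q < [B [Q < >]] >] [B [Q ( )] [B [Q < >]]]]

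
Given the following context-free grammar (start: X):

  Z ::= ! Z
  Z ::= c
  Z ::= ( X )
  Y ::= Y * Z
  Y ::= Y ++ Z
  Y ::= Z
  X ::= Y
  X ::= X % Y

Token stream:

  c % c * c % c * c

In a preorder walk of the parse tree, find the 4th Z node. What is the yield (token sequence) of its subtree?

[X [X [X [Y [Z c]]] % [Y [Y [Z c]] * [Z c]]] % [Y [Y [Z c]] * [Z c]]]

c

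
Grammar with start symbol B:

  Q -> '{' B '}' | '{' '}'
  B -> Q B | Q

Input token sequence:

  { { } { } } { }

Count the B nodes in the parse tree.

4

[B [Q { [B [Q { }] [B [Q { }]]] }] [B [Q { }]]]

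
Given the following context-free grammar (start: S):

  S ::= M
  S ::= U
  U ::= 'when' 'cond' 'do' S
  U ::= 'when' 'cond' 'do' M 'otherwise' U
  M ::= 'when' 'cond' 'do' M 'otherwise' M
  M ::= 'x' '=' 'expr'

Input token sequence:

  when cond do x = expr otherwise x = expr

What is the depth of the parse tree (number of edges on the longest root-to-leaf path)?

3

[S [M when cond do [M x = expr] otherwise [M x = expr]]]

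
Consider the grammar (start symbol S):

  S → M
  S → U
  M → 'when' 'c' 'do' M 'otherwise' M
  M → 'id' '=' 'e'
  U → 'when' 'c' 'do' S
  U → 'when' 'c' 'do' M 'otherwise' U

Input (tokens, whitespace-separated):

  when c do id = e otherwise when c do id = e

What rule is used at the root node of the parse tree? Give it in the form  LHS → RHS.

S → U

[S [U when c do [M id = e] otherwise [U when c do [S [M id = e]]]]]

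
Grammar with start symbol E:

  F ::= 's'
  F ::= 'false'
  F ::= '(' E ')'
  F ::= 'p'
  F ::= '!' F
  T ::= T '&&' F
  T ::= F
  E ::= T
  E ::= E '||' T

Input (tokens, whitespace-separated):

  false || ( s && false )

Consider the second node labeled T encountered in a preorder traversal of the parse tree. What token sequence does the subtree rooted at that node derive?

[E [E [T [F false]]] || [T [F ( [E [T [T [F s]] && [F false]]] )]]]

( s && false )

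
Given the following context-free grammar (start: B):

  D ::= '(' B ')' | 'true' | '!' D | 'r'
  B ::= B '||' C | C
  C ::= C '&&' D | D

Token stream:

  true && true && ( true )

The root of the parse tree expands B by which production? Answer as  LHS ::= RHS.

[B [C [C [C [D true]] && [D true]] && [D ( [B [C [D true]]] )]]]

B ::= C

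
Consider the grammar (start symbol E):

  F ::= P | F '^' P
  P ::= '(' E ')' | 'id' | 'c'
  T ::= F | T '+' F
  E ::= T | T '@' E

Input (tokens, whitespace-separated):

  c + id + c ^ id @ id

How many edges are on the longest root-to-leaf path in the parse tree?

6

[E [T [T [T [F [P c]]] + [F [P id]]] + [F [F [P c]] ^ [P id]]] @ [E [T [F [P id]]]]]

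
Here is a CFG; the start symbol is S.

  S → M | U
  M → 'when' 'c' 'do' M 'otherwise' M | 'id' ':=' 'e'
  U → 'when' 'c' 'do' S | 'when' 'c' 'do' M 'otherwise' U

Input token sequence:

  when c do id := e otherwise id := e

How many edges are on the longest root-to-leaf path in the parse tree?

[S [M when c do [M id := e] otherwise [M id := e]]]

3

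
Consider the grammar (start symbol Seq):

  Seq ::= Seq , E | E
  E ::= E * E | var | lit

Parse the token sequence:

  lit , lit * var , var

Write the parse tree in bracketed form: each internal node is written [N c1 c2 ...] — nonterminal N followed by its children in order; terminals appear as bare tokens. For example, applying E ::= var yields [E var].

Seq
Seq , E
Seq , E , E
E , E , E
lit , E , E
lit , E * E , E
lit , lit * E , E
lit , lit * var , E
lit , lit * var , var

[Seq [Seq [Seq [E lit]] , [E [E lit] * [E var]]] , [E var]]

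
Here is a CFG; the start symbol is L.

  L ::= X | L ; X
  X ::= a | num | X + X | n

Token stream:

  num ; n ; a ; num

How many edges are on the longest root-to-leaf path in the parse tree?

5

[L [L [L [L [X num]] ; [X n]] ; [X a]] ; [X num]]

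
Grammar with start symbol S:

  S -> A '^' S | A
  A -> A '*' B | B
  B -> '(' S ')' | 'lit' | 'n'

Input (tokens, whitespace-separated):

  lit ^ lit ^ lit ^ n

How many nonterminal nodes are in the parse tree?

[S [A [B lit]] ^ [S [A [B lit]] ^ [S [A [B lit]] ^ [S [A [B n]]]]]]

12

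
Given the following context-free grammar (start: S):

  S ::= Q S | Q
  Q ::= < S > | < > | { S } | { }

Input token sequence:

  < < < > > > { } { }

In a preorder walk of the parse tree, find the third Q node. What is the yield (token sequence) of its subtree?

< >

[S [Q < [S [Q < [S [Q < >]] >]] >] [S [Q { }] [S [Q { }]]]]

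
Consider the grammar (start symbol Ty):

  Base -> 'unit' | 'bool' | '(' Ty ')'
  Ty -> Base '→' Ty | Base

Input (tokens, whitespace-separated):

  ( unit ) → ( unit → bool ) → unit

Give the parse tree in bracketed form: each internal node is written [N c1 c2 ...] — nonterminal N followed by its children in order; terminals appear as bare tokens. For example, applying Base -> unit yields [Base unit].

Ty
Base → Ty
( Ty ) → Ty
( Base ) → Ty
( unit ) → Ty
( unit ) → Base → Ty
( unit ) → ( Ty ) → Ty
( unit ) → ( Base → Ty ) → Ty
( unit ) → ( unit → Ty ) → Ty
( unit ) → ( unit → Base ) → Ty
( unit ) → ( unit → bool ) → Ty
( unit ) → ( unit → bool ) → Base
( unit ) → ( unit → bool ) → unit

[Ty [Base ( [Ty [Base unit]] )] → [Ty [Base ( [Ty [Base unit] → [Ty [Base bool]]] )] → [Ty [Base unit]]]]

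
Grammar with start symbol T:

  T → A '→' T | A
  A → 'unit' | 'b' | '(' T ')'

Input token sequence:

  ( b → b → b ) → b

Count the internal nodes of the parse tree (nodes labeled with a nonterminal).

10

[T [A ( [T [A b] → [T [A b] → [T [A b]]]] )] → [T [A b]]]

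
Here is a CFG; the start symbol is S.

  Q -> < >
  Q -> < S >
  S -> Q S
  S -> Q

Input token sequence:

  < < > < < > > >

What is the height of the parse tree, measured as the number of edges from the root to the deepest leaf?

7

[S [Q < [S [Q < >] [S [Q < [S [Q < >]] >]]] >]]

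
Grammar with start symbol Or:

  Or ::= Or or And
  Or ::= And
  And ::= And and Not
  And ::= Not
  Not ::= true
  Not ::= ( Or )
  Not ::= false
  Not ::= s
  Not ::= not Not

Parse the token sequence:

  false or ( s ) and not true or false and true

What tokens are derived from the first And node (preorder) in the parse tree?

false

[Or [Or [Or [And [Not false]]] or [And [And [Not ( [Or [And [Not s]]] )]] and [Not not [Not true]]]] or [And [And [Not false]] and [Not true]]]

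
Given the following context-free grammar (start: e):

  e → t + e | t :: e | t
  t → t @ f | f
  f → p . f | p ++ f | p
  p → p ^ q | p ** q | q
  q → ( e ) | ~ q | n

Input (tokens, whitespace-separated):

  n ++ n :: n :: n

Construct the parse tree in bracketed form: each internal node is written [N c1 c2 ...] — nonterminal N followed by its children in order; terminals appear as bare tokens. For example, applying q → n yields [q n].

e
t :: e
f :: e
p ++ f :: e
q ++ f :: e
n ++ f :: e
n ++ p :: e
n ++ q :: e
n ++ n :: e
n ++ n :: t :: e
n ++ n :: f :: e
n ++ n :: p :: e
n ++ n :: q :: e
n ++ n :: n :: e
n ++ n :: n :: t
n ++ n :: n :: f
n ++ n :: n :: p
n ++ n :: n :: q
n ++ n :: n :: n

[e [t [f [p [q n]] ++ [f [p [q n]]]]] :: [e [t [f [p [q n]]]] :: [e [t [f [p [q n]]]]]]]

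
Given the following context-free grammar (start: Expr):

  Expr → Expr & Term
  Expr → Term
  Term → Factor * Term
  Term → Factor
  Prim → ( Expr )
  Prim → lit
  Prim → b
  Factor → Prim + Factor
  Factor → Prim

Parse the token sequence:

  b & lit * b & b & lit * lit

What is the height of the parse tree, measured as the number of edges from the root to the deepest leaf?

7

[Expr [Expr [Expr [Expr [Term [Factor [Prim b]]]] & [Term [Factor [Prim lit]] * [Term [Factor [Prim b]]]]] & [Term [Factor [Prim b]]]] & [Term [Factor [Prim lit]] * [Term [Factor [Prim lit]]]]]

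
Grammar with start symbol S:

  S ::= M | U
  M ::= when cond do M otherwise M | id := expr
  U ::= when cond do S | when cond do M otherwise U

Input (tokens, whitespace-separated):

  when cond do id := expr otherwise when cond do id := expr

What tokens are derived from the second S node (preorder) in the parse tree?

[S [U when cond do [M id := expr] otherwise [U when cond do [S [M id := expr]]]]]

id := expr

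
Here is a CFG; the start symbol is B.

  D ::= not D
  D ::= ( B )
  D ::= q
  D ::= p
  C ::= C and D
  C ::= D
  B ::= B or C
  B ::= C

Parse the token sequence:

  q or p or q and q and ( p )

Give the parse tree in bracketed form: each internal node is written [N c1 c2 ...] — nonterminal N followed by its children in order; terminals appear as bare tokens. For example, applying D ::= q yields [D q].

[B [B [B [C [D q]]] or [C [D p]]] or [C [C [C [D q]] and [D q]] and [D ( [B [C [D p]]] )]]]

B
B or C
B or C or C
C or C or C
D or C or C
q or C or C
q or D or C
q or p or C
q or p or C and D
q or p or C and D and D
q or p or D and D and D
q or p or q and D and D
q or p or q and q and D
q or p or q and q and ( B )
q or p or q and q and ( C )
q or p or q and q and ( D )
q or p or q and q and ( p )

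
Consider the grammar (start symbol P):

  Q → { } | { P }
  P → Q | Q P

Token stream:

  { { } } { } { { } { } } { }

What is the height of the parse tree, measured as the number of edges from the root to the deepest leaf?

7

[P [Q { [P [Q { }]] }] [P [Q { }] [P [Q { [P [Q { }] [P [Q { }]]] }] [P [Q { }]]]]]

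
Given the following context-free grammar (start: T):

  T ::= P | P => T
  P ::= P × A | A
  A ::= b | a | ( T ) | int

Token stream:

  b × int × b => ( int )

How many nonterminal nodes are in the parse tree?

[T [P [P [P [A b]] × [A int]] × [A b]] => [T [P [A ( [T [P [A int]]] )]]]]

13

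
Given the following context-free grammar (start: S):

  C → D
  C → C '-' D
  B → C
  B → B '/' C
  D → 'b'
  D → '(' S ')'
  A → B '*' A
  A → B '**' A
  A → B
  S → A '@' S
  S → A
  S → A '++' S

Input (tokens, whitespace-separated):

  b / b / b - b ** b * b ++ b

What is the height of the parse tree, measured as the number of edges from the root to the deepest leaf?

7

[S [A [B [B [B [C [D b]]] / [C [D b]]] / [C [C [D b]] - [D b]]] ** [A [B [C [D b]]] * [A [B [C [D b]]]]]] ++ [S [A [B [C [D b]]]]]]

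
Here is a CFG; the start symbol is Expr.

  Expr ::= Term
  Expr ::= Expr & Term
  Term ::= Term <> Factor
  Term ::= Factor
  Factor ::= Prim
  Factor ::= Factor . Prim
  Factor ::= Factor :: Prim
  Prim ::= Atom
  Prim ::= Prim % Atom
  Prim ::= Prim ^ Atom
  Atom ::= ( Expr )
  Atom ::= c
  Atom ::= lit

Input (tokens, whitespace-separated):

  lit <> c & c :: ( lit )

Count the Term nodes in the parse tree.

[Expr [Expr [Term [Term [Factor [Prim [Atom lit]]]] <> [Factor [Prim [Atom c]]]]] & [Term [Factor [Factor [Prim [Atom c]]] :: [Prim [Atom ( [Expr [Term [Factor [Prim [Atom lit]]]]] )]]]]]

4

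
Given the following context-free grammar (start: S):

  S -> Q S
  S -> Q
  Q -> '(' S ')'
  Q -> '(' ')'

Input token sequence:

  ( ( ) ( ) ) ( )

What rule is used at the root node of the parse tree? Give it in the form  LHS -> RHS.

S -> Q S

[S [Q ( [S [Q ( )] [S [Q ( )]]] )] [S [Q ( )]]]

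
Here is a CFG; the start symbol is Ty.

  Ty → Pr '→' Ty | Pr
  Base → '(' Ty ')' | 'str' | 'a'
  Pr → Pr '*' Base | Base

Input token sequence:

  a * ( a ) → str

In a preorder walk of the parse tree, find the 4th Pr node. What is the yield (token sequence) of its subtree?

str

[Ty [Pr [Pr [Base a]] * [Base ( [Ty [Pr [Base a]]] )]] → [Ty [Pr [Base str]]]]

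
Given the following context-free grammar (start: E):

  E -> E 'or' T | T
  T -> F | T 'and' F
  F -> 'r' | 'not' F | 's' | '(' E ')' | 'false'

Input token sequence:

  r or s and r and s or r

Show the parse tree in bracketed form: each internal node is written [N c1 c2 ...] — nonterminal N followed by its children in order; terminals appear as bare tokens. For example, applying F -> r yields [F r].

E
E or T
E or T or T
T or T or T
F or T or T
r or T or T
r or T and F or T
r or T and F and F or T
r or F and F and F or T
r or s and F and F or T
r or s and r and F or T
r or s and r and s or T
r or s and r and s or F
r or s and r and s or r

[E [E [E [T [F r]]] or [T [T [T [F s]] and [F r]] and [F s]]] or [T [F r]]]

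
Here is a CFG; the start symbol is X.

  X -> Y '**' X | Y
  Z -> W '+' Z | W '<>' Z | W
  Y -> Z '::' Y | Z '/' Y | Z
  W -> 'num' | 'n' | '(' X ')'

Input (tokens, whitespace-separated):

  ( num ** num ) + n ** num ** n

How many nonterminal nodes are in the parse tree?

22

[X [Y [Z [W ( [X [Y [Z [W num]]] ** [X [Y [Z [W num]]]]] )] + [Z [W n]]]] ** [X [Y [Z [W num]]] ** [X [Y [Z [W n]]]]]]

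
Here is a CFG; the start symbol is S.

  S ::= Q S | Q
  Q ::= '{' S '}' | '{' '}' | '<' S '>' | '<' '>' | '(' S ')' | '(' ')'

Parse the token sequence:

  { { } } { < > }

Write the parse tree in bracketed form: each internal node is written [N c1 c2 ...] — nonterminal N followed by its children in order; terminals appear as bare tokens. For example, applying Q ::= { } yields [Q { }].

[S [Q { [S [Q { }]] }] [S [Q { [S [Q < >]] }]]]

S
Q S
{ S } S
{ Q } S
{ { } } S
{ { } } Q
{ { } } { S }
{ { } } { Q }
{ { } } { < > }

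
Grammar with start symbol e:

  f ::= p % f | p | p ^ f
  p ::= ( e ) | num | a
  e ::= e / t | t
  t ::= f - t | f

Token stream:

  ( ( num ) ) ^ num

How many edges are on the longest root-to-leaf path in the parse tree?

[e [t [f [p ( [e [t [f [p ( [e [t [f [p num]]]] )]]]] )] ^ [f [p num]]]]]

12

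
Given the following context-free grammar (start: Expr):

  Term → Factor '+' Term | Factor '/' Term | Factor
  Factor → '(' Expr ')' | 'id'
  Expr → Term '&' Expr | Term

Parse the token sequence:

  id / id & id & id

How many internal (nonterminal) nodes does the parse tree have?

11

[Expr [Term [Factor id] / [Term [Factor id]]] & [Expr [Term [Factor id]] & [Expr [Term [Factor id]]]]]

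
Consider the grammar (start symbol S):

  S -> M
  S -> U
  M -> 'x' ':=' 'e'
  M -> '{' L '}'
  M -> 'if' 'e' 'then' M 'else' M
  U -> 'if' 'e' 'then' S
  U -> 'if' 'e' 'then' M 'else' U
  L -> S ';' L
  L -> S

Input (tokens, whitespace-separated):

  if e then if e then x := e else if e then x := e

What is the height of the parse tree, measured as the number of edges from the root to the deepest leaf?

[S [U if e then [S [U if e then [M x := e] else [U if e then [S [M x := e]]]]]]]

7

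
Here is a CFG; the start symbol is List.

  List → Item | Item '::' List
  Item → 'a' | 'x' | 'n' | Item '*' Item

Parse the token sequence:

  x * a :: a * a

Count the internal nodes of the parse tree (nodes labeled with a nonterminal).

[List [Item [Item x] * [Item a]] :: [List [Item [Item a] * [Item a]]]]

8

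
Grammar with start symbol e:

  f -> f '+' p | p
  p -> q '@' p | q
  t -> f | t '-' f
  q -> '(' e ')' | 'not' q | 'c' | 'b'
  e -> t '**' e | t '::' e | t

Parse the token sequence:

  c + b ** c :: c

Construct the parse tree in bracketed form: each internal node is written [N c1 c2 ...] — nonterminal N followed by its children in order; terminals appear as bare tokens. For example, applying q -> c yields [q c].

[e [t [f [f [p [q c]]] + [p [q b]]]] ** [e [t [f [p [q c]]]] :: [e [t [f [p [q c]]]]]]]

e
t ** e
f ** e
f + p ** e
p + p ** e
q + p ** e
c + p ** e
c + q ** e
c + b ** e
c + b ** t :: e
c + b ** f :: e
c + b ** p :: e
c + b ** q :: e
c + b ** c :: e
c + b ** c :: t
c + b ** c :: f
c + b ** c :: p
c + b ** c :: q
c + b ** c :: c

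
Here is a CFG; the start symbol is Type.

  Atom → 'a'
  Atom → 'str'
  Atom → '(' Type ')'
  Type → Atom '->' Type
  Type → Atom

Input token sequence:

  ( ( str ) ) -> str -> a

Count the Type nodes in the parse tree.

5

[Type [Atom ( [Type [Atom ( [Type [Atom str]] )]] )] -> [Type [Atom str] -> [Type [Atom a]]]]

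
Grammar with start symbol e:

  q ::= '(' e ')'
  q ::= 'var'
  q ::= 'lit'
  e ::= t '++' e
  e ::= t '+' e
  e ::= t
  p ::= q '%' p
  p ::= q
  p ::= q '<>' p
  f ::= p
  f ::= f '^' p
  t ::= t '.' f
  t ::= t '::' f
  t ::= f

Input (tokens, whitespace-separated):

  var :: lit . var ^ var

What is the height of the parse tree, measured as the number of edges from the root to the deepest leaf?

7

[e [t [t [t [f [p [q var]]]] :: [f [p [q lit]]]] . [f [f [p [q var]]] ^ [p [q var]]]]]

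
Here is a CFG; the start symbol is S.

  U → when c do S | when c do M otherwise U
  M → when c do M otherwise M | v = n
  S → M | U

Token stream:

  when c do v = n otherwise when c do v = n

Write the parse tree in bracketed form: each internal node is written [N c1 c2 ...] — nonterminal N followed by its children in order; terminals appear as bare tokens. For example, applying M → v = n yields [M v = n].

S
U
when c do M otherwise U
when c do v = n otherwise U
when c do v = n otherwise when c do S
when c do v = n otherwise when c do M
when c do v = n otherwise when c do v = n

[S [U when c do [M v = n] otherwise [U when c do [S [M v = n]]]]]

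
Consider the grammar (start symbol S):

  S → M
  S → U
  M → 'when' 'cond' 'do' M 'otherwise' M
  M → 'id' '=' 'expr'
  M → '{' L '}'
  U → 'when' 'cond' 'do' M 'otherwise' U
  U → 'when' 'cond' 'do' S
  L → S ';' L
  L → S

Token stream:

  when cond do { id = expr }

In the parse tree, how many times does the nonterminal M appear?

2

[S [U when cond do [S [M { [L [S [M id = expr]]] }]]]]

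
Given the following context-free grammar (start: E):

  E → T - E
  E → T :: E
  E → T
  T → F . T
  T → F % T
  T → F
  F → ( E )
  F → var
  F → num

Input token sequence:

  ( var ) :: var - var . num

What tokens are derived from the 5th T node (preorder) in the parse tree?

[E [T [F ( [E [T [F var]]] )]] :: [E [T [F var]] - [E [T [F var] . [T [F num]]]]]]

num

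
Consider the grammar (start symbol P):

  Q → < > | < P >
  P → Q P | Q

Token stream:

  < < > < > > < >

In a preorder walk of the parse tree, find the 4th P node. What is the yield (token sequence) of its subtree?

[P [Q < [P [Q < >] [P [Q < >]]] >] [P [Q < >]]]

< >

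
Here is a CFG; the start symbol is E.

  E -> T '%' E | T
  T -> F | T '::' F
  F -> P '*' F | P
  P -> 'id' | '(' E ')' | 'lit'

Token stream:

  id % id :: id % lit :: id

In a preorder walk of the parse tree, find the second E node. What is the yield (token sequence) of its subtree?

[E [T [F [P id]]] % [E [T [T [F [P id]]] :: [F [P id]]] % [E [T [T [F [P lit]]] :: [F [P id]]]]]]

id :: id % lit :: id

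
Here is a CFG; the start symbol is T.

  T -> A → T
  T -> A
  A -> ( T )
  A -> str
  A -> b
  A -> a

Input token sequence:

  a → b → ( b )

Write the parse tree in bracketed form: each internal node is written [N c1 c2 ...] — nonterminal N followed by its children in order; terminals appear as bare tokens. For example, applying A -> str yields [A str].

T
A → T
a → T
a → A → T
a → b → T
a → b → A
a → b → ( T )
a → b → ( A )
a → b → ( b )

[T [A a] → [T [A b] → [T [A ( [T [A b]] )]]]]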